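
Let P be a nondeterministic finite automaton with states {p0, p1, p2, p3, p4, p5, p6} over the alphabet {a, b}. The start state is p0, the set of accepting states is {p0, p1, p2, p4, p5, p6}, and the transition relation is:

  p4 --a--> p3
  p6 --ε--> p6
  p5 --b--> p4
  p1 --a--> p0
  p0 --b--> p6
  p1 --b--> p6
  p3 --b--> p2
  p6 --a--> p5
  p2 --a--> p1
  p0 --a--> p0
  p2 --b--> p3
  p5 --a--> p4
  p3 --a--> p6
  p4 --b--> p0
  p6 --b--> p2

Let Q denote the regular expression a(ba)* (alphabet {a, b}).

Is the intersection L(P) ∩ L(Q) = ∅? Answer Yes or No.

The string a is accepted by both P and Q.
Hence L(P) ∩ L(Q) ≠ ∅.

No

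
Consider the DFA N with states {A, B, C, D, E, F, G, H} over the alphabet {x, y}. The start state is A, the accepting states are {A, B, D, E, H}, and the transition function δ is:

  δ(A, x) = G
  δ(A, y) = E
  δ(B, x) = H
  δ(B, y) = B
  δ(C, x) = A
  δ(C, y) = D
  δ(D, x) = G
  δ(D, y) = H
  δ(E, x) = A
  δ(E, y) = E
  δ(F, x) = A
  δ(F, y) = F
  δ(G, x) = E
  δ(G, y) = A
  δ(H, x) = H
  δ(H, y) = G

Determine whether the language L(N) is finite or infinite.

State A is reachable from the start and can reach an accepting state, and it lies on the cycle A → E → A.
Traversing that cycle any number of times yields accepted strings of unbounded length, so the language is infinite.

infinite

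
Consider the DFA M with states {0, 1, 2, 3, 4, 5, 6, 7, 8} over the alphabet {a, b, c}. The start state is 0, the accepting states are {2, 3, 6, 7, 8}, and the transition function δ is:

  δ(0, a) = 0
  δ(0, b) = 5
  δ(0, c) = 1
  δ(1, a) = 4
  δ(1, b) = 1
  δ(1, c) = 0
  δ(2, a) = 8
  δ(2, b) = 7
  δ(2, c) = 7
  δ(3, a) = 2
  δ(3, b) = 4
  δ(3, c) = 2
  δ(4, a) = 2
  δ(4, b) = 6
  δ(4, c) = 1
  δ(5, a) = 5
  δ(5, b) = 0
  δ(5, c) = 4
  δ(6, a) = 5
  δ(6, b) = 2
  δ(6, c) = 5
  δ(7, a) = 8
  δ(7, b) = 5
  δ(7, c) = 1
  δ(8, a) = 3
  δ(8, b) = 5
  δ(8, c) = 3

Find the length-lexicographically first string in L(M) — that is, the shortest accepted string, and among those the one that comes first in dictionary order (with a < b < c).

bca

A breadth-first search from 0 reaches an accepting state first via the path 0 → 5 → 4 → 2 on input bca.
No string of length < 3 is accepted (BFS exhausts all shorter strings without reaching an accepting state), and bca is the lexicographically least accepting string of length 3.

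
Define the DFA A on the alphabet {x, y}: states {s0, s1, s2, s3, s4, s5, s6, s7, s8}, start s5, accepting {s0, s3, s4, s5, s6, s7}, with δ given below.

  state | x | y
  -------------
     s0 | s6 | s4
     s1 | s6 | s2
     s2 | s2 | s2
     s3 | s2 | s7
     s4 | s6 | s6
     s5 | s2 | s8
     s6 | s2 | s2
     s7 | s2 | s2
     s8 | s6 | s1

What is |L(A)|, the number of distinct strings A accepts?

The useful subgraph on states {s1, s5, s6, s8} is acyclic, so L(A) is finite; the longest accepting path visits 4 useful states, giving maximum string length 3.
Counting accepting paths from s5 by length: 1 of length 0, 1 of length 2, 1 of length 3. Total 3.

3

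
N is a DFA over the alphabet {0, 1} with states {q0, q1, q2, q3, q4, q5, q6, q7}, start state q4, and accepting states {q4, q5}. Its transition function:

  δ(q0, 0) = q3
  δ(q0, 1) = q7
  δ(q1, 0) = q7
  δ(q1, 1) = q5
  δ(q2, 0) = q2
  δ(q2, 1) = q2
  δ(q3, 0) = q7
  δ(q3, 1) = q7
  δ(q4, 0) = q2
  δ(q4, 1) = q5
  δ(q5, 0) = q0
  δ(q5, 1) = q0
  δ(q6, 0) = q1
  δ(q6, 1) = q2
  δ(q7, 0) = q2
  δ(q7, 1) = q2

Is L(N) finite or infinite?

finite

The useful states (reachable from q4 and able to reach an accepting state) are {q4, q5}.
Restricted to these states the transition graph has no cycle, so every accepting path has bounded length and L is finite.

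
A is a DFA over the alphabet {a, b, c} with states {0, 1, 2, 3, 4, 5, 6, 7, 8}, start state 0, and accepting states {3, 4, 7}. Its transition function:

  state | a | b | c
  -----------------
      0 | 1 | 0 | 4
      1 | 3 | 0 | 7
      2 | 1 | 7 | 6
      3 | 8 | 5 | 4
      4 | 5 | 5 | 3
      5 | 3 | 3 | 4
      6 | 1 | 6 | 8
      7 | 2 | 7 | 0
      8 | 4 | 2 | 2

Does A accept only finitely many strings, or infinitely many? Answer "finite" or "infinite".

infinite

State 0 is reachable from the start and can reach an accepting state, and it lies on the cycle 0 → 0.
Traversing that cycle any number of times yields accepted strings of unbounded length, so the language is infinite.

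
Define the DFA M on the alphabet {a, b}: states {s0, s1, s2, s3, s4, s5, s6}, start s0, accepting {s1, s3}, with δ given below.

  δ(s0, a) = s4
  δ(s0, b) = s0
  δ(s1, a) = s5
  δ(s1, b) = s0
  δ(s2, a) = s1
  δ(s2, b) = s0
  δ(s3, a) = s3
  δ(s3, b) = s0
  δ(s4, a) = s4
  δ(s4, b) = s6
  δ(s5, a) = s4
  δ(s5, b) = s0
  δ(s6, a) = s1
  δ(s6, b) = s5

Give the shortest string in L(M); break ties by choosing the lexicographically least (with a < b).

aba

A breadth-first search from s0 reaches an accepting state first via the path s0 → s4 → s6 → s1 on input aba.
No string of length < 3 is accepted (BFS exhausts all shorter strings without reaching an accepting state), and aba is the lexicographically least accepting string of length 3.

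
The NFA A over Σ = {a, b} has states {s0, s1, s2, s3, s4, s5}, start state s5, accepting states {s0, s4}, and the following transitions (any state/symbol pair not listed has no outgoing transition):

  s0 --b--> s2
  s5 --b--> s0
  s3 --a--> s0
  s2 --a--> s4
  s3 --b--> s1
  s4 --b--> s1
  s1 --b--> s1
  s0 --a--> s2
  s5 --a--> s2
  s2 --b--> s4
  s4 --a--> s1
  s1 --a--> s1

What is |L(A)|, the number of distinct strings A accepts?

The useful subgraph on states {s0, s2, s4, s5} is acyclic, so L(A) is finite; the longest accepting path visits 4 useful states, giving maximum string length 3.
Counting accepting paths from s5 by length: 1 of length 1, 2 of length 2, 4 of length 3. Total 7.

7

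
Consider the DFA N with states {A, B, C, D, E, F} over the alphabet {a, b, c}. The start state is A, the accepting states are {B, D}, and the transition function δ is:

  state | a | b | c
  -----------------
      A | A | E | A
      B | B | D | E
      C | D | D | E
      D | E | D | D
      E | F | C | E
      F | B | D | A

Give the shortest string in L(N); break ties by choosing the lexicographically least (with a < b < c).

A breadth-first search from A reaches an accepting state first via the path A → E → F → B on input baa.
No string of length < 3 is accepted (BFS exhausts all shorter strings without reaching an accepting state), and baa is the lexicographically least accepting string of length 3.

baa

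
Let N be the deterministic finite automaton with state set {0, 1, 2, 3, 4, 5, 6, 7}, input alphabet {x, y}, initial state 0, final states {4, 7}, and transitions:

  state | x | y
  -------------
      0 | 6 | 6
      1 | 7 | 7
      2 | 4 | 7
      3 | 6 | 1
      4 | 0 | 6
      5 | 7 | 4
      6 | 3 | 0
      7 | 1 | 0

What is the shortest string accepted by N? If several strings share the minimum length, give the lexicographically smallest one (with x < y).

xxyx

A breadth-first search from 0 reaches an accepting state first via the path 0 → 6 → 3 → 1 → 7 on input xxyx.
No string of length < 4 is accepted (BFS exhausts all shorter strings without reaching an accepting state), and xxyx is the lexicographically least accepting string of length 4.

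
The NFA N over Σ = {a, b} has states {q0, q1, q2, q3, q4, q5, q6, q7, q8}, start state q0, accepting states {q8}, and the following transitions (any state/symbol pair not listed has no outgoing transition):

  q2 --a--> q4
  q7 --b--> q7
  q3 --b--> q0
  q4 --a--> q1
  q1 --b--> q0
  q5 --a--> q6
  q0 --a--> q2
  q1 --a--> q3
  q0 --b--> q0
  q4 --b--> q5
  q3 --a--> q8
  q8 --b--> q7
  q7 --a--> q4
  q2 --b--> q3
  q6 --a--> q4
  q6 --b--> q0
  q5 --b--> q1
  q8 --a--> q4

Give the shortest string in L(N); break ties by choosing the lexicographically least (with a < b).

A breadth-first search from q0 reaches an accepting state first via the path q0 → q2 → q3 → q8 on input aba.
No string of length < 3 is accepted (BFS exhausts all shorter strings without reaching an accepting state), and aba is the lexicographically least accepting string of length 3.

aba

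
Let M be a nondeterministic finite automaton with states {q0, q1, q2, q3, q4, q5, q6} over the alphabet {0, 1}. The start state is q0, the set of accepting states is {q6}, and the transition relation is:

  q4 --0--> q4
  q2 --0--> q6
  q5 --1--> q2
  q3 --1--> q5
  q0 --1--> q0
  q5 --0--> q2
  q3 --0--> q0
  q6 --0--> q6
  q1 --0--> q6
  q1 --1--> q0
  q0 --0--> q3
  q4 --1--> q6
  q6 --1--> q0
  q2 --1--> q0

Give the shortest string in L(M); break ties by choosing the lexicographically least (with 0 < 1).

0100

A breadth-first search from q0 reaches an accepting state first via the path q0 → q3 → q5 → q2 → q6 on input 0100.
No string of length < 4 is accepted (BFS exhausts all shorter strings without reaching an accepting state), and 0100 is the lexicographically least accepting string of length 4.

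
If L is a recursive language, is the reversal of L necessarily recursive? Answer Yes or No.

Yes

Reverse the input on the tape and then run the decider for L; this halts and accepts exactly Lᴿ.
So the recursive languages are closed under reversal.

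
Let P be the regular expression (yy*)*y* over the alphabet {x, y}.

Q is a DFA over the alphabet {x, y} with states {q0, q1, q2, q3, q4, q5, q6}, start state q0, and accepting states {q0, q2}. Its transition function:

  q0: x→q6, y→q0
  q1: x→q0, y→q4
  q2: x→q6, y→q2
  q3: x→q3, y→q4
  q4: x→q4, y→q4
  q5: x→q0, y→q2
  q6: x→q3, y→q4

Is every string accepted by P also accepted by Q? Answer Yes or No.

Converting the expression P to a DFA (subset construction, then merging equivalent states) gives the minimal DFA with states {p0, p1}, start state p0, accepting states {p0} and transitions p0: x→p1, y→p0; p1: x→p1, y→p1.
Exploring the product automaton P × Q from the start pair (p0, q0), following both machines on each input symbol, reaches 4 state pairs: (p0, q0), (p1, q6), (p1, q3), (p1, q4).
P accepts in {p0} and Q accepts in {q0, q2}. The reachable pairs whose P-component is accepting are (p0, q0); in each of them the Q-component is accepting too, so the product for L(P) \ L(Q) (P-component accepting, Q-component rejecting) has no reachable accepting pair and the difference is empty.
Hence every string in L(P) is also in L(Q).

Yes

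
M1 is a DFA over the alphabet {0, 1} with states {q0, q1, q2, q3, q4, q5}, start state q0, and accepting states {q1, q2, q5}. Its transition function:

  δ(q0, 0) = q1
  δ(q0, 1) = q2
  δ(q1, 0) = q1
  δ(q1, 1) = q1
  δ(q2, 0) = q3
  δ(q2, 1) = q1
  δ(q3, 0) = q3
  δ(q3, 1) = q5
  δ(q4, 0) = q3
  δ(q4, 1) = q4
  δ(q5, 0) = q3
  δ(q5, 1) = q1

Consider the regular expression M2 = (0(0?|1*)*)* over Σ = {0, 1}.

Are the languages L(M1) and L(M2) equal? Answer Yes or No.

No

The string 1 is accepted by M1 but rejected by M2.
So L(M1) ≠ L(M2).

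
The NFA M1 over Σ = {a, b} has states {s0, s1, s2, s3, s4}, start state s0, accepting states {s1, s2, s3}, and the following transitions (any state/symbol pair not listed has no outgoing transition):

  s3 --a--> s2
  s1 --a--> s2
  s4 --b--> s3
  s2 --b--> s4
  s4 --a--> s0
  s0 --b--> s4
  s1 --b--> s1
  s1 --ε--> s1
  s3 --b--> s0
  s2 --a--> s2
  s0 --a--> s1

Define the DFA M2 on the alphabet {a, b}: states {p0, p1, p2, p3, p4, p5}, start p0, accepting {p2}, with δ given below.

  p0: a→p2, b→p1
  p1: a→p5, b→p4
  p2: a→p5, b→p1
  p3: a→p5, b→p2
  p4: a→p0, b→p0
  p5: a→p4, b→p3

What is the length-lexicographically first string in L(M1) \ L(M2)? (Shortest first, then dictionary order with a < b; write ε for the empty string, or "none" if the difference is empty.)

aa

The string aa is accepted by M1 but not by M2.
No shorter string lies in the difference, and aa is the lexicographically first length-2 string in L(M1) \ L(M2).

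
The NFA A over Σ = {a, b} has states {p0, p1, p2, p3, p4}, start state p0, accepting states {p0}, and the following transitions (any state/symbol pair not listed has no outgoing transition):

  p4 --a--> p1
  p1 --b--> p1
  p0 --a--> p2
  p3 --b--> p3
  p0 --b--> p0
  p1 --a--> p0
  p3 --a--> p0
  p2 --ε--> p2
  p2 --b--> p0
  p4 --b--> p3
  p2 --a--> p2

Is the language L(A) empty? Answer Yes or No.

No

The empty string ε is accepted: the run p0 ends in the accepting state p0.
Since at least one string is accepted, L(A) is not empty.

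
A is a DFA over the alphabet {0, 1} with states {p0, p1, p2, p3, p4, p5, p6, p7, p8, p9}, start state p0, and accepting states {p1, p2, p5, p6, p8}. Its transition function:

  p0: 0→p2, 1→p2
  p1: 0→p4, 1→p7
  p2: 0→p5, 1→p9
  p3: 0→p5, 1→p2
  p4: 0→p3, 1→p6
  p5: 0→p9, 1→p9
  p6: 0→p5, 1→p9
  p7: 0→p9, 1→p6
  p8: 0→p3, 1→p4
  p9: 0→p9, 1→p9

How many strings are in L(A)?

4

The useful subgraph on states {p0, p2, p5} is acyclic, so L(A) is finite; the longest accepting path visits 3 useful states, giving maximum string length 2.
Counting accepting paths from p0 by length: 2 of length 1, 2 of length 2. Total 4.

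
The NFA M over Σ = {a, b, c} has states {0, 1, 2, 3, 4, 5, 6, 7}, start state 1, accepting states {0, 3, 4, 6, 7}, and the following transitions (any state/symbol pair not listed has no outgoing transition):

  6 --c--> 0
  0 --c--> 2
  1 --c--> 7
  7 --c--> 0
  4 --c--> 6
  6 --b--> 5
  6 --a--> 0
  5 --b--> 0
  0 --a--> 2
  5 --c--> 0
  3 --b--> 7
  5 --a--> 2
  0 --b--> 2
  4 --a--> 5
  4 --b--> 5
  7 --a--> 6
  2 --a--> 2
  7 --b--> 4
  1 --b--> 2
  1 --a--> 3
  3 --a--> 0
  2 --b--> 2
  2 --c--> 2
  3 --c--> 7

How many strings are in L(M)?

The useful subgraph on states {0, 1, 3, 4, 5, 6, 7} is acyclic, so L(M) is finite; the longest accepting path visits 7 useful states, giving maximum string length 6.
Counting accepting paths from 1 by length: 2 of length 1, 6 of length 2, 9 of length 3, 14 of length 4, 18 of length 5, 4 of length 6. Total 53.

53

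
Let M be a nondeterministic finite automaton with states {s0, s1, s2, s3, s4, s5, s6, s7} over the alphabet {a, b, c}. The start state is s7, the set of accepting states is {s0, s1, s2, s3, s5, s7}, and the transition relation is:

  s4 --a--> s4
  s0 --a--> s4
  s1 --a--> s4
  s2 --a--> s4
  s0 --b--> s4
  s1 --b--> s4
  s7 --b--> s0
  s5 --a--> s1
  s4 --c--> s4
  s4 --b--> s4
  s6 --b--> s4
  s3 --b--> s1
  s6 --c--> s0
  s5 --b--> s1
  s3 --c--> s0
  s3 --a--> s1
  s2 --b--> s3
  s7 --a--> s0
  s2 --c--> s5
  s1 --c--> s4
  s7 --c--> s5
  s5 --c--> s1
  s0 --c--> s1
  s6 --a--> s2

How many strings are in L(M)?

The useful subgraph on states {s0, s1, s5, s7} is acyclic, so L(M) is finite; the longest accepting path visits 3 useful states, giving maximum string length 2.
Counting accepting paths from s7 by length: 1 of length 0, 3 of length 1, 5 of length 2. Total 9.

9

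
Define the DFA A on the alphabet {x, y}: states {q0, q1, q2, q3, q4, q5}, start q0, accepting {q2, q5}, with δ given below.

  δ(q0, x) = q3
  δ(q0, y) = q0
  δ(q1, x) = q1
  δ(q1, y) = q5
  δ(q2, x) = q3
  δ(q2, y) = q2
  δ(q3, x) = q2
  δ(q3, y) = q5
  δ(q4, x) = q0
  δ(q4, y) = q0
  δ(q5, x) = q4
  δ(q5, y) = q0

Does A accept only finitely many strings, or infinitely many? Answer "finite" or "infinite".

infinite

State q0 is reachable from the start and can reach an accepting state, and it lies on the cycle q0 → q0.
Traversing that cycle any number of times yields accepted strings of unbounded length, so the language is infinite.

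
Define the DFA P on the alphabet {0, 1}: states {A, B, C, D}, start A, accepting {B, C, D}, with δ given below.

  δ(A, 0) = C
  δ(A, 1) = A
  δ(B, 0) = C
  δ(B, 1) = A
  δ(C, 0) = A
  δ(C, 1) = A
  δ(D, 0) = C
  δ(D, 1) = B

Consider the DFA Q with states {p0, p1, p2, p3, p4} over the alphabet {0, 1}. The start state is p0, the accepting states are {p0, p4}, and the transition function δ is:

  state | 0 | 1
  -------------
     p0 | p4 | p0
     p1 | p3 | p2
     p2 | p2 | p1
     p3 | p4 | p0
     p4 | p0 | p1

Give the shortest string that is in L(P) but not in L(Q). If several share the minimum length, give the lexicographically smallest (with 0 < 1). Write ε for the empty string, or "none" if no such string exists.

010

The string 010 is accepted by P but not by Q.
No shorter string lies in the difference, and 010 is the lexicographically first length-3 string in L(P) \ L(Q).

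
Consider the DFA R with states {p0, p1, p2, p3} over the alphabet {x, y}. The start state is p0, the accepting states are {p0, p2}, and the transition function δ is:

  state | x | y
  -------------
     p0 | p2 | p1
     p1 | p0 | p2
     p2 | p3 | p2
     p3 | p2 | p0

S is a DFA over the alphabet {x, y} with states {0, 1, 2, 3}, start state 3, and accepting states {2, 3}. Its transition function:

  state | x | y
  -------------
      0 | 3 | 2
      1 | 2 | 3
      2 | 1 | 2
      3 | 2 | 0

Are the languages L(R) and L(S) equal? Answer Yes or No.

Exploring the product automaton R × S from the start pair (p0, 3), following both machines on each input symbol, reaches 4 state pairs: (p0, 3), (p2, 2), (p1, 0), (p3, 1).
R accepts in {p0, p2} and S accepts in {2, 3}. In every reachable pair the two components are either both accepting — (p0, 3), (p2, 2) — or both non-accepting, so no string is accepted by exactly one of the machines: L(R) \ L(S) and L(S) \ L(R) are both empty.
Hence every string is accepted by R iff it is accepted by S, and the two languages coincide.

Yes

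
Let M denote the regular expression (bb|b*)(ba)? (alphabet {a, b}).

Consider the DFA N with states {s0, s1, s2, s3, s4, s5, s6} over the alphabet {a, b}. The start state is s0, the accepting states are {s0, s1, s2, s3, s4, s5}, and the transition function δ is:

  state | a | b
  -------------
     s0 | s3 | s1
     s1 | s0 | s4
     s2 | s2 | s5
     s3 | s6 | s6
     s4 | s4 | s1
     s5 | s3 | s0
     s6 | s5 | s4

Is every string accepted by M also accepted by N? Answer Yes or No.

Yes

Converting the expression M to a DFA (subset construction, then merging equivalent states) gives the minimal DFA with states {m0, m1, m2, m3}, start state m0, accepting states {m0, m2, m3} and transitions m0: a→m1, b→m2; m1: a→m1, b→m1; m2: a→m3, b→m2; m3: a→m1, b→m1.
Exploring the product automaton M × N from the start pair (m0, s0), following both machines on each input symbol, reaches 11 state pairs: (m0, s0), (m1, s3), (m2, s1), (m1, s6), (m3, s0), (m2, s4), (m1, s5), (m1, s4), (m1, s1), (m3, s4), (m1, s0).
M accepts in {m0, m2, m3} and N accepts in {s0, s1, s2, s3, s4, s5}. The reachable pairs whose M-component is accepting are (m0, s0), (m2, s1), (m3, s0), (m2, s4), (m3, s4); in each of them the N-component is accepting too, so the product for L(M) \ L(N) (M-component accepting, N-component rejecting) has no reachable accepting pair and the difference is empty.
Hence every string in L(M) is also in L(N).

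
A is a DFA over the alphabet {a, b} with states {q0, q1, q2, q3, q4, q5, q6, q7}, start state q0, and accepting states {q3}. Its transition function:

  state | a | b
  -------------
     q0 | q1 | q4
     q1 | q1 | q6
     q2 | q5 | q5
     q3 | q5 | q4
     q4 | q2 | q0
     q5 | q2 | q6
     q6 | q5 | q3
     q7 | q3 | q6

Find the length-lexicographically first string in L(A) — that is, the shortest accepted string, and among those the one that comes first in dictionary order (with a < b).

A breadth-first search from q0 reaches an accepting state first via the path q0 → q1 → q6 → q3 on input abb.
No string of length < 3 is accepted (BFS exhausts all shorter strings without reaching an accepting state), and abb is the lexicographically least accepting string of length 3.

abb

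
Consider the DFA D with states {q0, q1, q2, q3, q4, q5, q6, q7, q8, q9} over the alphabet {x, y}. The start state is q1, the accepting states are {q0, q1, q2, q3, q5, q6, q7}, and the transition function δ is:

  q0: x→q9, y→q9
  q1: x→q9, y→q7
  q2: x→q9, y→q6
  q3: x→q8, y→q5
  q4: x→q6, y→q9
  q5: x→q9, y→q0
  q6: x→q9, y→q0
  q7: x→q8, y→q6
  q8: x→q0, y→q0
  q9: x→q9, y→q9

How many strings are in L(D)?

The useful subgraph on states {q0, q1, q6, q7, q8} is acyclic, so L(D) is finite; the longest accepting path visits 4 useful states, giving maximum string length 3.
Counting accepting paths from q1 by length: 1 of length 0, 1 of length 1, 1 of length 2, 3 of length 3. Total 6.

6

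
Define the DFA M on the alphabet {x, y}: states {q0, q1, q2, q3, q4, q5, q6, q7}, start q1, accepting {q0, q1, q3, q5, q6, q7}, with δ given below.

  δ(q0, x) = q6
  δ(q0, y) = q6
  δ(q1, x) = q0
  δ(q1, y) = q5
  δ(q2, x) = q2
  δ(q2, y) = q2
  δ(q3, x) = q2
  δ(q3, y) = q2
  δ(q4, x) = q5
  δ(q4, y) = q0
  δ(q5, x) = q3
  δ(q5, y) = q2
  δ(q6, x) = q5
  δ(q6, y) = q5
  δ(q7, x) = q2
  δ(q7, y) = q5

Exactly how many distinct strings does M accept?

The useful subgraph on states {q0, q1, q3, q5, q6} is acyclic, so L(M) is finite; the longest accepting path visits 5 useful states, giving maximum string length 4.
Counting accepting paths from q1 by length: 1 of length 0, 2 of length 1, 3 of length 2, 4 of length 3, 4 of length 4. Total 14.

14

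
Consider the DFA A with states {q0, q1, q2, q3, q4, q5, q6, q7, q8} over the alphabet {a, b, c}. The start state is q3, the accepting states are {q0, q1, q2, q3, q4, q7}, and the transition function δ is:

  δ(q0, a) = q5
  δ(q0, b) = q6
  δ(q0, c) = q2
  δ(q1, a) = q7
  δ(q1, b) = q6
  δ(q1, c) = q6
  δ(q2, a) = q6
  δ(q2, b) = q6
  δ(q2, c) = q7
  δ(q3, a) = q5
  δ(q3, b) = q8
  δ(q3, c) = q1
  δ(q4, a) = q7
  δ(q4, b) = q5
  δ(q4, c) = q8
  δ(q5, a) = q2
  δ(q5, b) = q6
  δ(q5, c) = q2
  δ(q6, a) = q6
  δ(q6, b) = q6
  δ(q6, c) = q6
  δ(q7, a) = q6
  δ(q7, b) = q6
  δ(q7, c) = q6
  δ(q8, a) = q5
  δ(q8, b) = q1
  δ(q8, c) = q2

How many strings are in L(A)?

The useful subgraph on states {q1, q2, q3, q5, q7, q8} is acyclic, so L(A) is finite; the longest accepting path visits 5 useful states, giving maximum string length 4.
Counting accepting paths from q3 by length: 1 of length 0, 1 of length 1, 5 of length 2, 6 of length 3, 2 of length 4. Total 15.

15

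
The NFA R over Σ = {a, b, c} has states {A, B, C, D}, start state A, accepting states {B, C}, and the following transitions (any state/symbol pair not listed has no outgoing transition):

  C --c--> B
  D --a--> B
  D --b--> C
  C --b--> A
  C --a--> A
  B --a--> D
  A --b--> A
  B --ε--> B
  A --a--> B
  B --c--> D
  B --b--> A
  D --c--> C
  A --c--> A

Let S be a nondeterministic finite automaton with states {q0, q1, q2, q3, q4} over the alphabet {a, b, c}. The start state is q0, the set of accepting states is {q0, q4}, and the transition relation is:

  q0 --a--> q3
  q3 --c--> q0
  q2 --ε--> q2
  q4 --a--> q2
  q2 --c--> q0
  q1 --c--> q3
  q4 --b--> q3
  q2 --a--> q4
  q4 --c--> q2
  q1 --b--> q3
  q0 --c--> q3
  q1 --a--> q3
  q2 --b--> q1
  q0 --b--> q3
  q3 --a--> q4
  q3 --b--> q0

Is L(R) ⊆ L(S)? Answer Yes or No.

No

The string a is in L(R) but not in L(S).
So L(R) ⊄ L(S).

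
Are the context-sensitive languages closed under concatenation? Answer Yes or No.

With disjoint nonterminals (and terminals first replaced by fresh nonterminal copies so contexts cannot straddle the boundary), S → S₁S₂ added to two noncontracting grammars is noncontracting and generates L₁L₂; equivalently an LBA guesses the split point and checks each part in place.
So the context-sensitive languages are closed under concatenation.

Yes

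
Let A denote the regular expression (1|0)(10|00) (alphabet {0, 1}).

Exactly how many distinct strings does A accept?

4

The expression has no Kleene star, so L(A) is finite. Expanding the alternatives gives {000, 010, 100, 110}.
That is 4 of length 3: 4 strings in all.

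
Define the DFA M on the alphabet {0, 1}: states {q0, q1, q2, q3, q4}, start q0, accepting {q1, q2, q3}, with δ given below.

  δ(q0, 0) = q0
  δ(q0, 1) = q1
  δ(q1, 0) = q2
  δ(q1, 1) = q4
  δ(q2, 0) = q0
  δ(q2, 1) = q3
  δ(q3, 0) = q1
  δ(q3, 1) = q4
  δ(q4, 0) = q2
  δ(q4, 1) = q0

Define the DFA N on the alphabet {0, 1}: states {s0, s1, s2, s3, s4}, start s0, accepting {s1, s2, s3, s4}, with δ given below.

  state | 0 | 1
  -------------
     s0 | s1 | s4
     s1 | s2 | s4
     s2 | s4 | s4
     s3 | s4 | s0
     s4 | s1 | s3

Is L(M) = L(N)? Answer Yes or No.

No

The string 1010111 is accepted by M but rejected by N.
So L(M) ≠ L(N).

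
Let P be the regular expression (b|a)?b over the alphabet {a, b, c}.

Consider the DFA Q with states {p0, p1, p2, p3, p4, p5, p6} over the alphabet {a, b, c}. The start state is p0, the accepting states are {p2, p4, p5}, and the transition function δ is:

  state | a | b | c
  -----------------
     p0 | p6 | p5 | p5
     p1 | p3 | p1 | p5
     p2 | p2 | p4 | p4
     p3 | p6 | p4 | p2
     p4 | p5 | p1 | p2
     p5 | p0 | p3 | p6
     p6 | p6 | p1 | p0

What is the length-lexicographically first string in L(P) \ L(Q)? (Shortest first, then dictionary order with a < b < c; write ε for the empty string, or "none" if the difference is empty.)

The string ab is accepted by P but not by Q.
No shorter string lies in the difference, and ab is the lexicographically first length-2 string in L(P) \ L(Q).

ab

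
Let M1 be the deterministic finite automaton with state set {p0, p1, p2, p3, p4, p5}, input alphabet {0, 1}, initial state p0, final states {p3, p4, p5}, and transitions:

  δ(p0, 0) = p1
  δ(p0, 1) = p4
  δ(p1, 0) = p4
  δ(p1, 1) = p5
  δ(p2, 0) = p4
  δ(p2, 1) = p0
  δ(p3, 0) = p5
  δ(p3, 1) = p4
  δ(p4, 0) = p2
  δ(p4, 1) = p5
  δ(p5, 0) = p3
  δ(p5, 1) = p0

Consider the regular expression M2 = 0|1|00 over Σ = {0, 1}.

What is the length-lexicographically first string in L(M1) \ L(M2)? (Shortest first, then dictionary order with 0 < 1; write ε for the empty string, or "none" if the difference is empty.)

01

The string 01 is accepted by M1 but not by M2.
No shorter string lies in the difference, and 01 is the lexicographically first length-2 string in L(M1) \ L(M2).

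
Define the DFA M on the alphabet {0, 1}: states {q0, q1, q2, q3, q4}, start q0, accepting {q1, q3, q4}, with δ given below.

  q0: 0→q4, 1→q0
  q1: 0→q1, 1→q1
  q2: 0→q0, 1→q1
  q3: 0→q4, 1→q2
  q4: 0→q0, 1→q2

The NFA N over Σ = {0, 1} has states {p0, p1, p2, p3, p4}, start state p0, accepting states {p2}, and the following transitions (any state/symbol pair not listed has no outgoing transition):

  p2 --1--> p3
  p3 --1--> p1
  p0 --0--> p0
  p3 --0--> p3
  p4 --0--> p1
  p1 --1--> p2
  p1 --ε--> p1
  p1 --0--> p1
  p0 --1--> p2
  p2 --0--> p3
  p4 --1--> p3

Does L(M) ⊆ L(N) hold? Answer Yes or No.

The string 0 is in L(M) but not in L(N).
So L(M) ⊄ L(N).

No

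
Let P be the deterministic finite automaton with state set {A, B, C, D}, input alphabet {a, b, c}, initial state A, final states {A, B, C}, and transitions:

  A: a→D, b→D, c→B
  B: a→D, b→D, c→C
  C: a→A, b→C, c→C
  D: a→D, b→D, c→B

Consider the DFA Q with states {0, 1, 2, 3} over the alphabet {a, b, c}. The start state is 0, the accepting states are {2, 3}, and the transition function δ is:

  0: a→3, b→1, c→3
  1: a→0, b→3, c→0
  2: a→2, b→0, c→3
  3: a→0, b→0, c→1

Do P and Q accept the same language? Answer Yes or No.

The empty string ε is accepted by P but rejected by Q.
So L(P) ≠ L(Q).

No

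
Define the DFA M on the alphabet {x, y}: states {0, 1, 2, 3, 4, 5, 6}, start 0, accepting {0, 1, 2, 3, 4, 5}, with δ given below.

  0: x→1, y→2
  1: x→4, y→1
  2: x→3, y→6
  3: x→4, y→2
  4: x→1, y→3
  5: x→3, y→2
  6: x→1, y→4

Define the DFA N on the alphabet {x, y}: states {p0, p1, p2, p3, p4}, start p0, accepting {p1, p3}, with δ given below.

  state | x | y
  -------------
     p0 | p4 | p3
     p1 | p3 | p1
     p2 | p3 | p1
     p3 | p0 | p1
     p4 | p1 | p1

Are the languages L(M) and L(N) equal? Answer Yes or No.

The empty string ε is accepted by M but rejected by N.
So L(M) ≠ L(N).

No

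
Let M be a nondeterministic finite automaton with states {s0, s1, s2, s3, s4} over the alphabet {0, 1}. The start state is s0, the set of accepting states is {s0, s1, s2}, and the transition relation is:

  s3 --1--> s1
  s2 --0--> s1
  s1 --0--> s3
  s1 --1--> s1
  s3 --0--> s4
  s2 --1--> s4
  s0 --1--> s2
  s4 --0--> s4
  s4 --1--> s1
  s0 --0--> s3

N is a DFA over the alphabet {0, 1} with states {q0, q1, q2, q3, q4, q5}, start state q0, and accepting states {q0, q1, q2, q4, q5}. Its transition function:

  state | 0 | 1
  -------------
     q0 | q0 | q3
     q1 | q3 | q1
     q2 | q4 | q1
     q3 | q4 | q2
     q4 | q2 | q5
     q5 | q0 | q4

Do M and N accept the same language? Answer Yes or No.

No

The string 1 is accepted by M but rejected by N.
So L(M) ≠ L(N).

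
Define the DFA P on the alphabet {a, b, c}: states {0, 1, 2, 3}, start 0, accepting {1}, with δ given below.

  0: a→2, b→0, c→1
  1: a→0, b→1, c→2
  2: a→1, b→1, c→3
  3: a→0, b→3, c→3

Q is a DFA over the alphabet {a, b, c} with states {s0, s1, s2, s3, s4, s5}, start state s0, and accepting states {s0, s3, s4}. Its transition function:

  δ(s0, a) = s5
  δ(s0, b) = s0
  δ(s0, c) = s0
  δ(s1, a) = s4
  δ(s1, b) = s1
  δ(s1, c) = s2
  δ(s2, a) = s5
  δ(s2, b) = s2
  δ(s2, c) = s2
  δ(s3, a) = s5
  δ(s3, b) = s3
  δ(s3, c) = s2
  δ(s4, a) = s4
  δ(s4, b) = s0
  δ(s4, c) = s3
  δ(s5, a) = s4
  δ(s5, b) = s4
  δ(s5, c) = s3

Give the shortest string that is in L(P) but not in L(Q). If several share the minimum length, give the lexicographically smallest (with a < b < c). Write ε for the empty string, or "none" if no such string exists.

cca

The string cca is accepted by P but not by Q.
No shorter string lies in the difference, and cca is the lexicographically first length-3 string in L(P) \ L(Q).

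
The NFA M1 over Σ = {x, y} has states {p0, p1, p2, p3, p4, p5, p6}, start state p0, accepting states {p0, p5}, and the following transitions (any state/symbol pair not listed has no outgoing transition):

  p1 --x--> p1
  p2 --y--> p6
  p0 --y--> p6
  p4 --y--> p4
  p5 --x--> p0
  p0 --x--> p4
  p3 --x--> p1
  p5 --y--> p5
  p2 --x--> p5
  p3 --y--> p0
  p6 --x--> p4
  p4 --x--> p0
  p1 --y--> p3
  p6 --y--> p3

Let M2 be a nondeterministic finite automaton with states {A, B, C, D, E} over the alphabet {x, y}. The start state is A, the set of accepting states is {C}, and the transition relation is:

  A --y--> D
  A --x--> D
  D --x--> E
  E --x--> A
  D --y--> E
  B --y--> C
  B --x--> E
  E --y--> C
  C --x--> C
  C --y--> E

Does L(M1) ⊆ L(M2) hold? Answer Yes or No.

The empty string ε is in L(M1) but not in L(M2).
So L(M1) ⊄ L(M2).

No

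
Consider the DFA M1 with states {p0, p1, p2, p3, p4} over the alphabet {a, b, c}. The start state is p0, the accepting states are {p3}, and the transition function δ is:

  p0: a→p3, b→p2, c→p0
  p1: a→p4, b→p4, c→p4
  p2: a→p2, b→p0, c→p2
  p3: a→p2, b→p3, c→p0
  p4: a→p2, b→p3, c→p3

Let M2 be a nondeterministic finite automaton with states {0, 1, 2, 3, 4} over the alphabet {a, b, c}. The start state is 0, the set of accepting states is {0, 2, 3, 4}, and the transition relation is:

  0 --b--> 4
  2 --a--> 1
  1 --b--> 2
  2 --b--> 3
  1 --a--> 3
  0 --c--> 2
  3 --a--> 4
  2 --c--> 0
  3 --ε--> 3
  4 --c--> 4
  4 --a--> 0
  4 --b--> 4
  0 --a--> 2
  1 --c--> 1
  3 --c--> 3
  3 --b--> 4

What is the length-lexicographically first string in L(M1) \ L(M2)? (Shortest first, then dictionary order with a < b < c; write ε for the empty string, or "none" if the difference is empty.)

The string ca is accepted by M1 but not by M2.
No shorter string lies in the difference, and ca is the lexicographically first length-2 string in L(M1) \ L(M2).

ca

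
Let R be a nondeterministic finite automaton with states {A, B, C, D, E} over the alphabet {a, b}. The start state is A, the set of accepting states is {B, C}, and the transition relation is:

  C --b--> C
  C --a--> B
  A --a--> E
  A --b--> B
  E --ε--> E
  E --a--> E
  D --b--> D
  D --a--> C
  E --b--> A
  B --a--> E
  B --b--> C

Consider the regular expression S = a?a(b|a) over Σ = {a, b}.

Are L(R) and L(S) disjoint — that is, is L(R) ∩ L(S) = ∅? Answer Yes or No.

Yes

Converting the expression S to a DFA (subset construction, then merging equivalent states) gives the minimal DFA with states {s0, s1, s2, s3, s4}, start state s0, accepting states {s3, s4} and transitions s0: a→s1, b→s2; s1: a→s3, b→s4; s2: a→s2, b→s2; s3: a→s4, b→s4; s4: a→s2, b→s2.
Exploring the product automaton R × S from the start pair (A, s0), following both machines on each input symbol, reaches 9 state pairs: (A, s0), (E, s1), (B, s2), (E, s3), (A, s4), (E, s2), (C, s2), (E, s4), (A, s2).
R accepts in {B, C} and S accepts in {s3, s4}; no reachable pair has both components accepting, so no string drives both machines to acceptance simultaneously and L(R) ∩ L(S) = ∅.
So no string is accepted by both, and the intersection is empty.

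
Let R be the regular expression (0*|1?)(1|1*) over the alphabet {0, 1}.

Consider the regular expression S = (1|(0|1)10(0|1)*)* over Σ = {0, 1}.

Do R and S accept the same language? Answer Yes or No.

The string 0 is accepted by R but rejected by S.
So L(R) ≠ L(S).

No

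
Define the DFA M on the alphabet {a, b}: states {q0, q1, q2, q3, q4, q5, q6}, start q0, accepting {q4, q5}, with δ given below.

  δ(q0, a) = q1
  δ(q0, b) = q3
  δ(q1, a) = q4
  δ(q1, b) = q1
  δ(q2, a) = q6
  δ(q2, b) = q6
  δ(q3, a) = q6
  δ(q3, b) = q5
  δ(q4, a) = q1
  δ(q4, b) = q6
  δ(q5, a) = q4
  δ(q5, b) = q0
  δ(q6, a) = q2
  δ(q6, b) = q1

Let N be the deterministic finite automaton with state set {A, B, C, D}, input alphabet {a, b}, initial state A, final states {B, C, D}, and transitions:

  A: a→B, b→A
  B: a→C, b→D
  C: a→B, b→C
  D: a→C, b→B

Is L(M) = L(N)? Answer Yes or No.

The string bb is accepted by M but rejected by N.
So L(M) ≠ L(N).

No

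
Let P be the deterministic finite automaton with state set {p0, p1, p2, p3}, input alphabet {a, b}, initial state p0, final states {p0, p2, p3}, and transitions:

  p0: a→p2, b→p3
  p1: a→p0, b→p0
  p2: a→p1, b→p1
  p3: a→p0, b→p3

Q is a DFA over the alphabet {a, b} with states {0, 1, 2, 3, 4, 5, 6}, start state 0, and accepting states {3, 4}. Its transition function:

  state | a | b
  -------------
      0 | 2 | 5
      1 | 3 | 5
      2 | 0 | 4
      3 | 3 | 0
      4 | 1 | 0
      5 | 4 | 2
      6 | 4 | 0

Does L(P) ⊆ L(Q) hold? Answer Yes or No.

The empty string ε is in L(P) but not in L(Q).
So L(P) ⊄ L(Q).

No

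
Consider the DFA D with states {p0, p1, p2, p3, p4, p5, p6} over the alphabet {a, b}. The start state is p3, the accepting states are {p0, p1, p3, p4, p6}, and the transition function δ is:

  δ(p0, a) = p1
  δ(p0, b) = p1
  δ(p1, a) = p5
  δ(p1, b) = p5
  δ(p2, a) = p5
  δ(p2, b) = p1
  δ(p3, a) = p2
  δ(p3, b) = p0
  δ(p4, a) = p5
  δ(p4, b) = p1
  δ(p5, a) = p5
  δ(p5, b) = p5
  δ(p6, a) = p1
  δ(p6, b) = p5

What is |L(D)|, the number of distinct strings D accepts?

5

The useful subgraph on states {p0, p1, p2, p3} is acyclic, so L(D) is finite; the longest accepting path visits 3 useful states, giving maximum string length 2.
Counting accepting paths from p3 by length: 1 of length 0, 1 of length 1, 3 of length 2. Total 5.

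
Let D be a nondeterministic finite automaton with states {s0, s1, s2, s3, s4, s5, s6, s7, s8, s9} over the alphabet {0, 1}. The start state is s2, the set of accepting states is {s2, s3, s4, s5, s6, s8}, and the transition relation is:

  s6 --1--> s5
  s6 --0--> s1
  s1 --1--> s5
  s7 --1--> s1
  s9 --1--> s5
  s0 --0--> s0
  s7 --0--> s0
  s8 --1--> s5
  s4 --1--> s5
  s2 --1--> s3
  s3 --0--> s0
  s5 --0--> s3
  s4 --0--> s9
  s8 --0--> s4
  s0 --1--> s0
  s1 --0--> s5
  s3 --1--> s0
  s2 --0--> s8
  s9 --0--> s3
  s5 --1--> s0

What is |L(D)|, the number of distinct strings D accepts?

The useful subgraph on states {s2, s3, s4, s5, s8, s9} is acyclic, so L(D) is finite; the longest accepting path visits 6 useful states, giving maximum string length 5.
Counting accepting paths from s2 by length: 1 of length 0, 2 of length 1, 2 of length 2, 2 of length 3, 3 of length 4, 1 of length 5. Total 11.

11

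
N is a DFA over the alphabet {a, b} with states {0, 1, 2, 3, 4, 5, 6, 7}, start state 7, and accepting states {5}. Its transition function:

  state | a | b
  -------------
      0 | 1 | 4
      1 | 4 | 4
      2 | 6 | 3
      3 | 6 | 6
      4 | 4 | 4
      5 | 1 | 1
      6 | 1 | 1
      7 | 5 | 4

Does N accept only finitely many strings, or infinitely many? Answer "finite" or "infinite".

The useful states (reachable from 7 and able to reach an accepting state) are {5, 7}.
Restricted to these states the transition graph has no cycle, so every accepting path has bounded length and L is finite.

finite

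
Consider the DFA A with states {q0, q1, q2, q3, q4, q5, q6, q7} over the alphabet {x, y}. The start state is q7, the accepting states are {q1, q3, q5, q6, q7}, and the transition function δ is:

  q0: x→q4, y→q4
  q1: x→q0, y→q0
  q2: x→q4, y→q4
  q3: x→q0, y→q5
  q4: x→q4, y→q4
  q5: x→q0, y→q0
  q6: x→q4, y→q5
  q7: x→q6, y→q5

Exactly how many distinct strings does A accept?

4

The useful subgraph on states {q5, q6, q7} is acyclic, so L(A) is finite; the longest accepting path visits 3 useful states, giving maximum string length 2.
Counting accepting paths from q7 by length: 1 of length 0, 2 of length 1, 1 of length 2. Total 4.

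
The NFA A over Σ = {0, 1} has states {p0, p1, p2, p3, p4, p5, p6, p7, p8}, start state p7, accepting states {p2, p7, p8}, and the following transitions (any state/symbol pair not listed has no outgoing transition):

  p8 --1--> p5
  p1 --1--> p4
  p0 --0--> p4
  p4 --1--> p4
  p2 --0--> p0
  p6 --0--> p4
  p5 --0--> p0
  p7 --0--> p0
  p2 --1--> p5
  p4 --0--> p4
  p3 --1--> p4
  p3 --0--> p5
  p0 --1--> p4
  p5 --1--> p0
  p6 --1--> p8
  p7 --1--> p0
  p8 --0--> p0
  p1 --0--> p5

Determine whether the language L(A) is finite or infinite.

The useful states (reachable from p7 and able to reach an accepting state) are {p7}.
Restricted to these states the transition graph has no cycle, so every accepting path has bounded length and L is finite.

finite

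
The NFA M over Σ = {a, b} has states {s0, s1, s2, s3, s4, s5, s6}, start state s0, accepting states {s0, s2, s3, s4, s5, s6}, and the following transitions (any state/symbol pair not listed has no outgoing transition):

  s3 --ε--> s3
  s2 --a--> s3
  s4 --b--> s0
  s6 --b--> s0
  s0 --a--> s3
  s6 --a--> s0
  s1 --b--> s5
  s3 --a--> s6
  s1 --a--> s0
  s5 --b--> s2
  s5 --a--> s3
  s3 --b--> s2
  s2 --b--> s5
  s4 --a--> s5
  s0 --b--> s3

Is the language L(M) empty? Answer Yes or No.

No

The empty string ε is accepted: the run s0 ends in the accepting state s0.
Since at least one string is accepted, L(M) is not empty.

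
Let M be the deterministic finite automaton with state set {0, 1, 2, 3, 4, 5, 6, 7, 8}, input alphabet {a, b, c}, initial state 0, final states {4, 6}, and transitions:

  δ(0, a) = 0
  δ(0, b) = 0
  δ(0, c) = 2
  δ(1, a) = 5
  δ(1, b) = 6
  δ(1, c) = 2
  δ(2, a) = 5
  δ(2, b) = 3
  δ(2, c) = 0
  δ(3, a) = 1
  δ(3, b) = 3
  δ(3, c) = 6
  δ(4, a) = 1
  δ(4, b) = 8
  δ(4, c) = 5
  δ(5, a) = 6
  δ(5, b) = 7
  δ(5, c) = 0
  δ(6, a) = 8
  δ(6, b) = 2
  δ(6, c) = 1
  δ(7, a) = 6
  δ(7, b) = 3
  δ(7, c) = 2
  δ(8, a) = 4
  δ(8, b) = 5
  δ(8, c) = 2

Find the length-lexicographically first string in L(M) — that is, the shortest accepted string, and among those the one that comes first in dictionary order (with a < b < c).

caa

A breadth-first search from 0 reaches an accepting state first via the path 0 → 2 → 5 → 6 on input caa.
No string of length < 3 is accepted (BFS exhausts all shorter strings without reaching an accepting state), and caa is the lexicographically least accepting string of length 3.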